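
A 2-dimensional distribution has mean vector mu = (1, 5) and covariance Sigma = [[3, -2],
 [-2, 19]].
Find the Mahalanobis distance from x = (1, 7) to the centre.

Step 1 — centre the observation: (x - mu) = (0, 2).

Step 2 — invert Sigma. det(Sigma) = 3·19 - (-2)² = 53.
  Sigma^{-1} = (1/det) · [[d, -b], [-b, a]] = [[0.3585, 0.0377],
 [0.0377, 0.0566]].

Step 3 — form the quadratic (x - mu)^T · Sigma^{-1} · (x - mu):
  Sigma^{-1} · (x - mu) = (0.0755, 0.1132).
  (x - mu)^T · [Sigma^{-1} · (x - mu)] = (0)·(0.0755) + (2)·(0.1132) = 0.2264.

Step 4 — take square root: d = √(0.2264) ≈ 0.4758.

d(x, mu) = √(0.2264) ≈ 0.4758


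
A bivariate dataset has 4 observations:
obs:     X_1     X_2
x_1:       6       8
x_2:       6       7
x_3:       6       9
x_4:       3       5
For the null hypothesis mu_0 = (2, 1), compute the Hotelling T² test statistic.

Step 1 — sample mean vector:
  mean(X_1) = (6 + 6 + 6 + 3) / 4 = 21/4 = 5.25
  mean(X_2) = (8 + 7 + 9 + 5) / 4 = 29/4 = 7.25
  x̄ = (5.25, 7.25),  deviation x̄ - mu_0 = (5.25, 7.25) - (2, 1) = (3.25, 6.25).

Step 2 — sample covariance matrix, S[i,j] = (1/(n-1)) · Σ_k (x_{k,i} - mean_i) · (x_{k,j} - mean_j), divisor n-1 = 3:
  S[X_1,X_1] = ((0.75)·(0.75) + (0.75)·(0.75) + (0.75)·(0.75) + (-2.25)·(-2.25)) / 3 = 6.75/3 = 2.25
  S[X_1,X_2] = ((0.75)·(0.75) + (0.75)·(-0.25) + (0.75)·(1.75) + (-2.25)·(-2.25)) / 3 = 6.75/3 = 2.25
  S[X_2,X_2] = ((0.75)·(0.75) + (-0.25)·(-0.25) + (1.75)·(1.75) + (-2.25)·(-2.25)) / 3 = 8.75/3 = 2.9167
  S = [[2.25, 2.25],
 [2.25, 2.9167]].

Step 3 — invert S. det(S) = 2.25·2.9167 - (2.25)² = 1.5.
  S^{-1} = (1/det) · [[d, -b], [-b, a]] = [[1.9444, -1.5],
 [-1.5, 1.5]].

Step 4 — quadratic form (x̄ - mu_0)^T · S^{-1} · (x̄ - mu_0):
  S^{-1} · (x̄ - mu_0) = (-3.0556, 4.5),
  (x̄ - mu_0)^T · [...] = (3.25)·(-3.0556) + (6.25)·(4.5) = 18.1944.

Step 5 — scale by n: T² = 4 · 18.1944 = 72.7778.

T² ≈ 72.7778


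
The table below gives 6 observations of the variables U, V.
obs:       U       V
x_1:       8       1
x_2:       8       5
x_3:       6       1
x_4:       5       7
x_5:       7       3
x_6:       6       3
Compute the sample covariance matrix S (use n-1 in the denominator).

Step 1 — column means:
  mean(U) = (8 + 8 + 6 + 5 + 7 + 6) / 6 = 40/6 = 6.6667
  mean(V) = (1 + 5 + 1 + 7 + 3 + 3) / 6 = 20/6 = 3.3333

Step 2 — sample covariance S[i,j] = (1/(n-1)) · Σ_k (x_{k,i} - mean_i) · (x_{k,j} - mean_j), with n-1 = 5.
  S[U,U] = ((1.3333)·(1.3333) + (1.3333)·(1.3333) + (-0.6667)·(-0.6667) + (-1.6667)·(-1.6667) + (0.3333)·(0.3333) + (-0.6667)·(-0.6667)) / 5 = 7.3333/5 = 1.4667
  S[U,V] = ((1.3333)·(-2.3333) + (1.3333)·(1.6667) + (-0.6667)·(-2.3333) + (-1.6667)·(3.6667) + (0.3333)·(-0.3333) + (-0.6667)·(-0.3333)) / 5 = -5.3333/5 = -1.0667
  S[V,V] = ((-2.3333)·(-2.3333) + (1.6667)·(1.6667) + (-2.3333)·(-2.3333) + (3.6667)·(3.6667) + (-0.3333)·(-0.3333) + (-0.3333)·(-0.3333)) / 5 = 27.3333/5 = 5.4667

S is symmetric (S[j,i] = S[i,j]). Assembling:

S = [[1.4667, -1.0667],
 [-1.0667, 5.4667]]


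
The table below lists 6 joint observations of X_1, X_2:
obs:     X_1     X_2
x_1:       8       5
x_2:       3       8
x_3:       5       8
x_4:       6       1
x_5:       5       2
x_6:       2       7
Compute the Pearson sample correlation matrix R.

Step 1 — column means:
  mean(X_1) = (8 + 3 + 5 + 6 + 5 + 2) / 6 = 29/6 = 4.8333
  mean(X_2) = (5 + 8 + 8 + 1 + 2 + 7) / 6 = 31/6 = 5.1667

Step 2 — sample variances and covariances s[i,j] = (1/(n-1)) · Σ_k (x_{k,i} - mean_i) · (x_{k,j} - mean_j), with n-1 = 5:
  s[X_1,X_1] = ((3.1667)·(3.1667) + (-1.8333)·(-1.8333) + (0.1667)·(0.1667) + (1.1667)·(1.1667) + (0.1667)·(0.1667) + (-2.8333)·(-2.8333)) / 5 = 22.8333/5 = 4.5667
  s[X_1,X_2] = ((3.1667)·(-0.1667) + (-1.8333)·(2.8333) + (0.1667)·(2.8333) + (1.1667)·(-4.1667) + (0.1667)·(-3.1667) + (-2.8333)·(1.8333)) / 5 = -15.8333/5 = -3.1667
  s[X_2,X_2] = ((-0.1667)·(-0.1667) + (2.8333)·(2.8333) + (2.8333)·(2.8333) + (-4.1667)·(-4.1667) + (-3.1667)·(-3.1667) + (1.8333)·(1.8333)) / 5 = 46.8333/5 = 9.3667
  Sample standard deviations s_i = √(s[i,i]):
  s(X_1) = √(4.5667) = 2.137
  s(X_2) = √(9.3667) = 3.0605

Step 3 — r_{ij} = s_{ij} / (s_i · s_j):
  r[X_1,X_1] = 1 (diagonal).
  r[X_1,X_2] = -3.1667 / (2.137 · 3.0605) = -3.1667 / 6.5402 = -0.4842
  r[X_2,X_2] = 1 (diagonal).

R is symmetric with unit diagonal. Assembling:

R = [[1, -0.4842],
 [-0.4842, 1]]


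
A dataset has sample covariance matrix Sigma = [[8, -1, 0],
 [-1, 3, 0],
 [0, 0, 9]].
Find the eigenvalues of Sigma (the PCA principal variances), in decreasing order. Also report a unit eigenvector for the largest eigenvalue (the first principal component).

Step 1 — characteristic polynomial p(λ) = det(λI - Sigma) = λ³ - tr·λ² + c_1·λ - det, where tr = trace, c_1 = sum of the principal 2×2 minors, det = det(Sigma):
  tr = 8 + 3 + 9 = 20,
  c_1 = (8·3 - (-1)²) + (8·9 - (0)²) + (3·9 - (0)²) = 23 + 72 + 27 = 122,
  det = 8·(3·9 - (0)²) - (-1)·((-1)·9 - (0)·(0)) + (0)·((-1)·(0) - 3·(0)) = 8·(27) - (-1)·(-9) + (0)·(0) = 207.
  So p(λ) = λ³ - 20λ² + 122λ - 207.
Step 2 — look for an integer root (rational root theorem: any rational root is an integer divisor of 207). Testing λ = 9:
  p(9) = 729 - 1620 + 1098 - 207 = 0  ✓
  Dividing out (λ - 9): p(λ) = (λ - 9)(λ² - 11λ + 23).
Step 3 — remaining eigenvalues from the quadratic λ² - 11λ + 23 = 0:
  Δ = 11² - 4·23 = 121 - 92 = 29,  λ = (11 ± √29)/2 = (11 ± 5.3852)/2 ≈ 8.1926 or 2.8074.
  Sorted: λ_1 = 9,  λ_2 = 8.1926,  λ_3 = 2.8074  (check: sum = 20 = tr ✓).

Step 4 — unit eigenvector for λ_1 = 9: v spans the null space of (Sigma - λ_1 I), whose rows are
  r_1 = (-1, -1, 0),  r_2 = (-1, -6, 0),  r_3 = (0, 0, 0).
  v is orthogonal to every row, so take v ∝ r_1 × r_2 = ((-1)·(0) - (0)·(-6), (0)·(-1) - (-1)·(0), (-1)·(-6) - (-1)·(-1)) = (0, 0, 5).
  Rescale (divide by 5): u = (0, 0, 1).
  ||u|| = √((0)² + (0)² + (1)²) = √(1) = 1,  v_1 = u/||u|| ≈ (0, 0, 1) (||v_1|| = 1).

λ_1 = 9,  λ_2 = 8.1926,  λ_3 = 2.8074;  v_1 ≈ (0, 0, 1)


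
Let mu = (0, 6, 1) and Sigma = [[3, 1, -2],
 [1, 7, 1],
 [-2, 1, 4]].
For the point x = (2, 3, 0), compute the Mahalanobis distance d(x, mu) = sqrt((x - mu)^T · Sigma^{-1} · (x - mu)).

Step 1 — centre the observation: (x - mu) = (2, -3, -1).

Step 2 — invert Sigma (cofactor / det for 3×3, or solve directly):
  Sigma^{-1} = [[0.6, -0.1333, 0.3333],
 [-0.1333, 0.1778, -0.1111],
 [0.3333, -0.1111, 0.4444]].

Step 3 — form the quadratic (x - mu)^T · Sigma^{-1} · (x - mu):
  Sigma^{-1} · (x - mu) = (1.2667, -0.6889, 0.5556).
  (x - mu)^T · [Sigma^{-1} · (x - mu)] = (2)·(1.2667) + (-3)·(-0.6889) + (-1)·(0.5556) = 4.0444.

Step 4 — take square root: d = √(4.0444) ≈ 2.0111.

d(x, mu) = √(4.0444) ≈ 2.0111


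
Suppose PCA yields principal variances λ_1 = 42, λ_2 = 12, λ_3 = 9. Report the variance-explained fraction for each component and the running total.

Step 1 — total variance = trace(Sigma) = Σ λ_i = 42 + 12 + 9 = 63.

Step 2 — fraction explained by component i = λ_i / Σ λ:
  PC1: 42/63 = 0.6667
  PC2: 12/63 = 0.1905
  PC3: 9/63 = 0.1429

Step 3 — cumulative fraction after k components = (λ_1 + ... + λ_k) / Σ λ:
  k = 1: 42/63 = 0.6667
  k = 2: (42 + 12)/63 = 54/63 = 0.8571
  k = 3: (42 + 12 + 9)/63 = 63/63 = 1

Summary (fraction, with percent):

explained: PC1 0.6667 (66.67%), PC2 0.1905 (19.05%), PC3 0.1429 (14.29%);  cumulative: 0.6667, 0.8571, 1


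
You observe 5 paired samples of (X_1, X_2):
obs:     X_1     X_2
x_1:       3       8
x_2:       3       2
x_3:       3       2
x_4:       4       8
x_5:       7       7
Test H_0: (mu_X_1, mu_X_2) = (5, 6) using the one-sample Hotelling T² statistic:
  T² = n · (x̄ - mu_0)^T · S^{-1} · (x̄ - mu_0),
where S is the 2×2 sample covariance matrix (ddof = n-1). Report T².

Step 1 — sample mean vector:
  mean(X_1) = (3 + 3 + 3 + 4 + 7) / 5 = 20/5 = 4
  mean(X_2) = (8 + 2 + 2 + 8 + 7) / 5 = 27/5 = 5.4
  x̄ = (4, 5.4),  deviation x̄ - mu_0 = (4, 5.4) - (5, 6) = (-1, -0.6).

Step 2 — sample covariance matrix, S[i,j] = (1/(n-1)) · Σ_k (x_{k,i} - mean_i) · (x_{k,j} - mean_j), divisor n-1 = 4:
  S[X_1,X_1] = ((-1)·(-1) + (-1)·(-1) + (-1)·(-1) + (0)·(0) + (3)·(3)) / 4 = 12/4 = 3
  S[X_1,X_2] = ((-1)·(2.6) + (-1)·(-3.4) + (-1)·(-3.4) + (0)·(2.6) + (3)·(1.6)) / 4 = 9/4 = 2.25
  S[X_2,X_2] = ((2.6)·(2.6) + (-3.4)·(-3.4) + (-3.4)·(-3.4) + (2.6)·(2.6) + (1.6)·(1.6)) / 4 = 39.2/4 = 9.8
  S = [[3, 2.25],
 [2.25, 9.8]].

Step 3 — invert S. det(S) = 3·9.8 - (2.25)² = 24.3375.
  S^{-1} = (1/det) · [[d, -b], [-b, a]] = [[0.4027, -0.0924],
 [-0.0924, 0.1233]].

Step 4 — quadratic form (x̄ - mu_0)^T · S^{-1} · (x̄ - mu_0):
  S^{-1} · (x̄ - mu_0) = (-0.3472, 0.0185),
  (x̄ - mu_0)^T · [...] = (-1)·(-0.3472) + (-0.6)·(0.0185) = 0.3361.

Step 5 — scale by n: T² = 5 · 0.3361 = 1.6805.

T² ≈ 1.6805


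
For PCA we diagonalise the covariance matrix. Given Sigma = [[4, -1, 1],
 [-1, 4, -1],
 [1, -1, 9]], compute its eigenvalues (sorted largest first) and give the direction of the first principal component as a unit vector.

Step 1 — characteristic polynomial p(λ) = det(λI - Sigma) = λ³ - tr·λ² + c_1·λ - det, where tr = trace, c_1 = sum of the principal 2×2 minors, det = det(Sigma):
  tr = 4 + 4 + 9 = 17,
  c_1 = (4·4 - (-1)²) + (4·9 - (1)²) + (4·9 - (-1)²) = 15 + 35 + 35 = 85,
  det = 4·(4·9 - (-1)²) - (-1)·((-1)·9 - (-1)·(1)) + (1)·((-1)·(-1) - 4·(1)) = 4·(35) - (-1)·(-8) + (1)·(-3) = 129.
  So p(λ) = λ³ - 17λ² + 85λ - 129.
Step 2 — look for an integer root (rational root theorem: any rational root is an integer divisor of 129). Testing λ = 3:
  p(3) = 27 - 153 + 255 - 129 = 0  ✓
  Dividing out (λ - 3): p(λ) = (λ - 3)(λ² - 14λ + 43).
Step 3 — remaining eigenvalues from the quadratic λ² - 14λ + 43 = 0:
  Δ = 14² - 4·43 = 196 - 172 = 24,  λ = (14 ± √24)/2 = (14 ± 4.899)/2 ≈ 9.4495 or 4.5505.
  Sorted: λ_1 = 9.4495,  λ_2 = 4.5505,  λ_3 = 3  (check: sum = 17 = tr ✓).

Step 4 — unit eigenvector for λ_1 ≈ 9.4495: v spans the null space of (Sigma - λ_1 I), whose rows are
  r_1 = (-5.4495, -1, 1),  r_2 = (-1, -5.4495, -1),  r_3 = (1, -1, -0.4495).
  v is orthogonal to every row, so take v ∝ r_1 × r_2 = ((-1)·(-1) - (1)·(-5.4495), (1)·(-1) - (-5.4495)·(-1), (-5.4495)·(-5.4495) - (-1)·(-1)) ≈ (6.4495, -6.4495, 28.6969).
  Let u = (6.4495, -6.4495, 28.6969).
  ||u|| = √((6.4495)² + (-6.4495)² + (28.6969)²) = √(906.7061) ≈ 30.1116,  v_1 = u/||u|| ≈ (0.2142, -0.2142, 0.953) (||v_1|| = 1).

λ_1 = 9.4495,  λ_2 = 4.5505,  λ_3 = 3;  v_1 ≈ (0.2142, -0.2142, 0.953)


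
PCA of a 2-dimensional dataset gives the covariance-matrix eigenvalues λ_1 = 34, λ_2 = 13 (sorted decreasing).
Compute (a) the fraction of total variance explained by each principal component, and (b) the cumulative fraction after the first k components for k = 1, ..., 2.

Step 1 — total variance = trace(Sigma) = Σ λ_i = 34 + 13 = 47.

Step 2 — fraction explained by component i = λ_i / Σ λ:
  PC1: 34/47 = 0.7234
  PC2: 13/47 = 0.2766

Step 3 — cumulative fraction after k components = (λ_1 + ... + λ_k) / Σ λ:
  k = 1: 34/47 = 0.7234
  k = 2: (34 + 13)/47 = 47/47 = 1

Summary (fraction, with percent):

explained: PC1 0.7234 (72.34%), PC2 0.2766 (27.66%);  cumulative: 0.7234, 1


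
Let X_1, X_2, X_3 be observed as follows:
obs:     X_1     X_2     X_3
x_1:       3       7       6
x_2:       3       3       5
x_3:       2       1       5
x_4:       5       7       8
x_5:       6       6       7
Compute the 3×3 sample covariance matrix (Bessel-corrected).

Step 1 — column means:
  mean(X_1) = (3 + 3 + 2 + 5 + 6) / 5 = 19/5 = 3.8
  mean(X_2) = (7 + 3 + 1 + 7 + 6) / 5 = 24/5 = 4.8
  mean(X_3) = (6 + 5 + 5 + 8 + 7) / 5 = 31/5 = 6.2

Step 2 — sample covariance S[i,j] = (1/(n-1)) · Σ_k (x_{k,i} - mean_i) · (x_{k,j} - mean_j), with n-1 = 4.
  S[X_1,X_1] = ((-0.8)·(-0.8) + (-0.8)·(-0.8) + (-1.8)·(-1.8) + (1.2)·(1.2) + (2.2)·(2.2)) / 4 = 10.8/4 = 2.7
  S[X_1,X_2] = ((-0.8)·(2.2) + (-0.8)·(-1.8) + (-1.8)·(-3.8) + (1.2)·(2.2) + (2.2)·(1.2)) / 4 = 11.8/4 = 2.95
  S[X_1,X_3] = ((-0.8)·(-0.2) + (-0.8)·(-1.2) + (-1.8)·(-1.2) + (1.2)·(1.8) + (2.2)·(0.8)) / 4 = 7.2/4 = 1.8
  S[X_2,X_2] = ((2.2)·(2.2) + (-1.8)·(-1.8) + (-3.8)·(-3.8) + (2.2)·(2.2) + (1.2)·(1.2)) / 4 = 28.8/4 = 7.2
  S[X_2,X_3] = ((2.2)·(-0.2) + (-1.8)·(-1.2) + (-3.8)·(-1.2) + (2.2)·(1.8) + (1.2)·(0.8)) / 4 = 11.2/4 = 2.8
  S[X_3,X_3] = ((-0.2)·(-0.2) + (-1.2)·(-1.2) + (-1.2)·(-1.2) + (1.8)·(1.8) + (0.8)·(0.8)) / 4 = 6.8/4 = 1.7

S is symmetric (S[j,i] = S[i,j]). Assembling:

S = [[2.7, 2.95, 1.8],
 [2.95, 7.2, 2.8],
 [1.8, 2.8, 1.7]]


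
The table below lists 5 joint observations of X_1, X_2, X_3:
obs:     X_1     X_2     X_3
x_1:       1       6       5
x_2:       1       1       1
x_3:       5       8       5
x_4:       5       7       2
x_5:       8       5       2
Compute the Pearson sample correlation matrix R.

Step 1 — column means:
  mean(X_1) = (1 + 1 + 5 + 5 + 8) / 5 = 20/5 = 4
  mean(X_2) = (6 + 1 + 8 + 7 + 5) / 5 = 27/5 = 5.4
  mean(X_3) = (5 + 1 + 5 + 2 + 2) / 5 = 15/5 = 3

Step 2 — sample variances and covariances s[i,j] = (1/(n-1)) · Σ_k (x_{k,i} - mean_i) · (x_{k,j} - mean_j), with n-1 = 4:
  s[X_1,X_1] = ((-3)·(-3) + (-3)·(-3) + (1)·(1) + (1)·(1) + (4)·(4)) / 4 = 36/4 = 9
  s[X_1,X_2] = ((-3)·(0.6) + (-3)·(-4.4) + (1)·(2.6) + (1)·(1.6) + (4)·(-0.4)) / 4 = 14/4 = 3.5
  s[X_1,X_3] = ((-3)·(2) + (-3)·(-2) + (1)·(2) + (1)·(-1) + (4)·(-1)) / 4 = -3/4 = -0.75
  s[X_2,X_2] = ((0.6)·(0.6) + (-4.4)·(-4.4) + (2.6)·(2.6) + (1.6)·(1.6) + (-0.4)·(-0.4)) / 4 = 29.2/4 = 7.3
  s[X_2,X_3] = ((0.6)·(2) + (-4.4)·(-2) + (2.6)·(2) + (1.6)·(-1) + (-0.4)·(-1)) / 4 = 14/4 = 3.5
  s[X_3,X_3] = ((2)·(2) + (-2)·(-2) + (2)·(2) + (-1)·(-1) + (-1)·(-1)) / 4 = 14/4 = 3.5
  Sample standard deviations s_i = √(s[i,i]):
  s(X_1) = √(9) = 3
  s(X_2) = √(7.3) = 2.7019
  s(X_3) = √(3.5) = 1.8708

Step 3 — r_{ij} = s_{ij} / (s_i · s_j):
  r[X_1,X_1] = 1 (diagonal).
  r[X_1,X_2] = 3.5 / (3 · 2.7019) = 3.5 / 8.1056 = 0.4318
  r[X_1,X_3] = -0.75 / (3 · 1.8708) = -0.75 / 5.6125 = -0.1336
  r[X_2,X_2] = 1 (diagonal).
  r[X_2,X_3] = 3.5 / (2.7019 · 1.8708) = 3.5 / 5.0547 = 0.6924
  r[X_3,X_3] = 1 (diagonal).

R is symmetric with unit diagonal. Assembling:

R = [[1, 0.4318, -0.1336],
 [0.4318, 1, 0.6924],
 [-0.1336, 0.6924, 1]]


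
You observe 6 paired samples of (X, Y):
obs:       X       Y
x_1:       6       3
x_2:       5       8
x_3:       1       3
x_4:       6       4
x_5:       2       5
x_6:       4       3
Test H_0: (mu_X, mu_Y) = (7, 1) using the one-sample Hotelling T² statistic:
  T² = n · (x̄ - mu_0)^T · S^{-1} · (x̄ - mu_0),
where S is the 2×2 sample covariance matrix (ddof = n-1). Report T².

Step 1 — sample mean vector:
  mean(X) = (6 + 5 + 1 + 6 + 2 + 4) / 6 = 24/6 = 4
  mean(Y) = (3 + 8 + 3 + 4 + 5 + 3) / 6 = 26/6 = 4.3333
  x̄ = (4, 4.3333),  deviation x̄ - mu_0 = (4, 4.3333) - (7, 1) = (-3, 3.3333).

Step 2 — sample covariance matrix, S[i,j] = (1/(n-1)) · Σ_k (x_{k,i} - mean_i) · (x_{k,j} - mean_j), divisor n-1 = 5:
  S[X,X] = ((2)·(2) + (1)·(1) + (-3)·(-3) + (2)·(2) + (-2)·(-2) + (0)·(0)) / 5 = 22/5 = 4.4
  S[X,Y] = ((2)·(-1.3333) + (1)·(3.6667) + (-3)·(-1.3333) + (2)·(-0.3333) + (-2)·(0.6667) + (0)·(-1.3333)) / 5 = 3/5 = 0.6
  S[Y,Y] = ((-1.3333)·(-1.3333) + (3.6667)·(3.6667) + (-1.3333)·(-1.3333) + (-0.3333)·(-0.3333) + (0.6667)·(0.6667) + (-1.3333)·(-1.3333)) / 5 = 19.3333/5 = 3.8667
  S = [[4.4, 0.6],
 [0.6, 3.8667]].

Step 3 — invert S. det(S) = 4.4·3.8667 - (0.6)² = 16.6533.
  S^{-1} = (1/det) · [[d, -b], [-b, a]] = [[0.2322, -0.036],
 [-0.036, 0.2642]].

Step 4 — quadratic form (x̄ - mu_0)^T · S^{-1} · (x̄ - mu_0):
  S^{-1} · (x̄ - mu_0) = (-0.8167, 0.9888),
  (x̄ - mu_0)^T · [...] = (-3)·(-0.8167) + (3.3333)·(0.9888) = 5.7459.

Step 5 — scale by n: T² = 6 · 5.7459 = 34.4756.

T² ≈ 34.4756


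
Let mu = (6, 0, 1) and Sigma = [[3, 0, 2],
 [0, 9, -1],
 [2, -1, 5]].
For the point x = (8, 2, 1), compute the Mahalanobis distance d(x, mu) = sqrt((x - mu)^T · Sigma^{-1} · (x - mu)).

Step 1 — centre the observation: (x - mu) = (2, 2, 0).

Step 2 — invert Sigma (cofactor / det for 3×3, or solve directly):
  Sigma^{-1} = [[0.4583, -0.0208, -0.1875],
 [-0.0208, 0.1146, 0.0312],
 [-0.1875, 0.0312, 0.2812]].

Step 3 — form the quadratic (x - mu)^T · Sigma^{-1} · (x - mu):
  Sigma^{-1} · (x - mu) = (0.875, 0.1875, -0.3125).
  (x - mu)^T · [Sigma^{-1} · (x - mu)] = (2)·(0.875) + (2)·(0.1875) + (0)·(-0.3125) = 2.125.

Step 4 — take square root: d = √(2.125) ≈ 1.4577.

d(x, mu) = √(2.125) ≈ 1.4577


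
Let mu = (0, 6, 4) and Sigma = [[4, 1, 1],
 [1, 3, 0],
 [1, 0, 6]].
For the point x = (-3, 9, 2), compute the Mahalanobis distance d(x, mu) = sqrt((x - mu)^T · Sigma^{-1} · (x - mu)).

Step 1 — centre the observation: (x - mu) = (-3, 3, -2).

Step 2 — invert Sigma (cofactor / det for 3×3, or solve directly):
  Sigma^{-1} = [[0.2857, -0.0952, -0.0476],
 [-0.0952, 0.3651, 0.0159],
 [-0.0476, 0.0159, 0.1746]].

Step 3 — form the quadratic (x - mu)^T · Sigma^{-1} · (x - mu):
  Sigma^{-1} · (x - mu) = (-1.0476, 1.3492, -0.1587).
  (x - mu)^T · [Sigma^{-1} · (x - mu)] = (-3)·(-1.0476) + (3)·(1.3492) + (-2)·(-0.1587) = 7.5079.

Step 4 — take square root: d = √(7.5079) ≈ 2.7401.

d(x, mu) = √(7.5079) ≈ 2.7401


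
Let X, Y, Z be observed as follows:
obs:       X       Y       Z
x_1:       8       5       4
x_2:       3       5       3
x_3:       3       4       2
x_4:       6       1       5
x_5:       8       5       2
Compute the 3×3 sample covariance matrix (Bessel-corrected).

Step 1 — column means:
  mean(X) = (8 + 3 + 3 + 6 + 8) / 5 = 28/5 = 5.6
  mean(Y) = (5 + 5 + 4 + 1 + 5) / 5 = 20/5 = 4
  mean(Z) = (4 + 3 + 2 + 5 + 2) / 5 = 16/5 = 3.2

Step 2 — sample covariance S[i,j] = (1/(n-1)) · Σ_k (x_{k,i} - mean_i) · (x_{k,j} - mean_j), with n-1 = 4.
  S[X,X] = ((2.4)·(2.4) + (-2.6)·(-2.6) + (-2.6)·(-2.6) + (0.4)·(0.4) + (2.4)·(2.4)) / 4 = 25.2/4 = 6.3
  S[X,Y] = ((2.4)·(1) + (-2.6)·(1) + (-2.6)·(0) + (0.4)·(-3) + (2.4)·(1)) / 4 = 1/4 = 0.25
  S[X,Z] = ((2.4)·(0.8) + (-2.6)·(-0.2) + (-2.6)·(-1.2) + (0.4)·(1.8) + (2.4)·(-1.2)) / 4 = 3.4/4 = 0.85
  S[Y,Y] = ((1)·(1) + (1)·(1) + (0)·(0) + (-3)·(-3) + (1)·(1)) / 4 = 12/4 = 3
  S[Y,Z] = ((1)·(0.8) + (1)·(-0.2) + (0)·(-1.2) + (-3)·(1.8) + (1)·(-1.2)) / 4 = -6/4 = -1.5
  S[Z,Z] = ((0.8)·(0.8) + (-0.2)·(-0.2) + (-1.2)·(-1.2) + (1.8)·(1.8) + (-1.2)·(-1.2)) / 4 = 6.8/4 = 1.7

S is symmetric (S[j,i] = S[i,j]). Assembling:

S = [[6.3, 0.25, 0.85],
 [0.25, 3, -1.5],
 [0.85, -1.5, 1.7]]


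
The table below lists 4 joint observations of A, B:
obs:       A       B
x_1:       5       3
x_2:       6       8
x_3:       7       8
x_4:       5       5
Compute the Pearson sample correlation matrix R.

Step 1 — column means:
  mean(A) = (5 + 6 + 7 + 5) / 4 = 23/4 = 5.75
  mean(B) = (3 + 8 + 8 + 5) / 4 = 24/4 = 6

Step 2 — sample variances and covariances s[i,j] = (1/(n-1)) · Σ_k (x_{k,i} - mean_i) · (x_{k,j} - mean_j), with n-1 = 3:
  s[A,A] = ((-0.75)·(-0.75) + (0.25)·(0.25) + (1.25)·(1.25) + (-0.75)·(-0.75)) / 3 = 2.75/3 = 0.9167
  s[A,B] = ((-0.75)·(-3) + (0.25)·(2) + (1.25)·(2) + (-0.75)·(-1)) / 3 = 6/3 = 2
  s[B,B] = ((-3)·(-3) + (2)·(2) + (2)·(2) + (-1)·(-1)) / 3 = 18/3 = 6
  Sample standard deviations s_i = √(s[i,i]):
  s(A) = √(0.9167) = 0.9574
  s(B) = √(6) = 2.4495

Step 3 — r_{ij} = s_{ij} / (s_i · s_j):
  r[A,A] = 1 (diagonal).
  r[A,B] = 2 / (0.9574 · 2.4495) = 2 / 2.3452 = 0.8528
  r[B,B] = 1 (diagonal).

R is symmetric with unit diagonal. Assembling:

R = [[1, 0.8528],
 [0.8528, 1]]


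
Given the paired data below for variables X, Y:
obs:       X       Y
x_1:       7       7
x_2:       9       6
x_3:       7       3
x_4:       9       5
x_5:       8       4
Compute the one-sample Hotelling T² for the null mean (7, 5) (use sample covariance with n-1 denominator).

Step 1 — sample mean vector:
  mean(X) = (7 + 9 + 7 + 9 + 8) / 5 = 40/5 = 8
  mean(Y) = (7 + 6 + 3 + 5 + 4) / 5 = 25/5 = 5
  x̄ = (8, 5),  deviation x̄ - mu_0 = (8, 5) - (7, 5) = (1, 0).

Step 2 — sample covariance matrix, S[i,j] = (1/(n-1)) · Σ_k (x_{k,i} - mean_i) · (x_{k,j} - mean_j), divisor n-1 = 4:
  S[X,X] = ((-1)·(-1) + (1)·(1) + (-1)·(-1) + (1)·(1) + (0)·(0)) / 4 = 4/4 = 1
  S[X,Y] = ((-1)·(2) + (1)·(1) + (-1)·(-2) + (1)·(0) + (0)·(-1)) / 4 = 1/4 = 0.25
  S[Y,Y] = ((2)·(2) + (1)·(1) + (-2)·(-2) + (0)·(0) + (-1)·(-1)) / 4 = 10/4 = 2.5
  S = [[1, 0.25],
 [0.25, 2.5]].

Step 3 — invert S. det(S) = 1·2.5 - (0.25)² = 2.4375.
  S^{-1} = (1/det) · [[d, -b], [-b, a]] = [[1.0256, -0.1026],
 [-0.1026, 0.4103]].

Step 4 — quadratic form (x̄ - mu_0)^T · S^{-1} · (x̄ - mu_0):
  S^{-1} · (x̄ - mu_0) = (1.0256, -0.1026),
  (x̄ - mu_0)^T · [...] = (1)·(1.0256) + (0)·(-0.1026) = 1.0256.

Step 5 — scale by n: T² = 5 · 1.0256 = 5.1282.

T² ≈ 5.1282


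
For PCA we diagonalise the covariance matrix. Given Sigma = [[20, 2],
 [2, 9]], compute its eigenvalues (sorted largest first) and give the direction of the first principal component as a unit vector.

Step 1 — characteristic polynomial of 2×2 Sigma:
  det(Sigma - λI) = λ² - trace · λ + det = 0.
  trace = 20 + 9 = 29, det = 20·9 - (2)² = 176.
Step 2 — discriminant:
  Δ = trace² - 4·det = 841 - 704 = 137.
Step 3 — eigenvalues:
  λ = (trace ± √Δ)/2 = (29 ± 11.7047)/2,
  λ_1 = 20.3523,  λ_2 = 8.6477.

Step 4 — unit eigenvector for λ_1: solve (Sigma - λ_1 I)v = 0. First row:
  (20 - 20.3523)·v_x + (2)·v_y = 0, i.e. (-0.3523)·v_x + (2)·v_y = 0,
  so v ∝ (b, λ_1 - a) = (2, 0.3523) = u.
  ||u|| = √((2)² + (0.3523)²) = √(4.1242) ≈ 2.0308,
  v_1 = u/||u|| ≈ (0.9848, 0.1735) (||v_1|| = 1).

λ_1 = 20.3523,  λ_2 = 8.6477;  v_1 ≈ (0.9848, 0.1735)


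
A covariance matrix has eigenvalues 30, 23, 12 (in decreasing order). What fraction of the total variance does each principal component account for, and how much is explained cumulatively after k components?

Step 1 — total variance = trace(Sigma) = Σ λ_i = 30 + 23 + 12 = 65.

Step 2 — fraction explained by component i = λ_i / Σ λ:
  PC1: 30/65 = 0.4615
  PC2: 23/65 = 0.3538
  PC3: 12/65 = 0.1846

Step 3 — cumulative fraction after k components = (λ_1 + ... + λ_k) / Σ λ:
  k = 1: 30/65 = 0.4615
  k = 2: (30 + 23)/65 = 53/65 = 0.8154
  k = 3: (30 + 23 + 12)/65 = 65/65 = 1

Summary (fraction, with percent):

explained: PC1 0.4615 (46.15%), PC2 0.3538 (35.38%), PC3 0.1846 (18.46%);  cumulative: 0.4615, 0.8154, 1


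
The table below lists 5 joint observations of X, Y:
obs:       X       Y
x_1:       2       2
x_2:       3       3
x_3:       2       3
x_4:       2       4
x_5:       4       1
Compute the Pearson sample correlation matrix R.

Step 1 — column means:
  mean(X) = (2 + 3 + 2 + 2 + 4) / 5 = 13/5 = 2.6
  mean(Y) = (2 + 3 + 3 + 4 + 1) / 5 = 13/5 = 2.6

Step 2 — sample variances and covariances s[i,j] = (1/(n-1)) · Σ_k (x_{k,i} - mean_i) · (x_{k,j} - mean_j), with n-1 = 4:
  s[X,X] = ((-0.6)·(-0.6) + (0.4)·(0.4) + (-0.6)·(-0.6) + (-0.6)·(-0.6) + (1.4)·(1.4)) / 4 = 3.2/4 = 0.8
  s[X,Y] = ((-0.6)·(-0.6) + (0.4)·(0.4) + (-0.6)·(0.4) + (-0.6)·(1.4) + (1.4)·(-1.6)) / 4 = -2.8/4 = -0.7
  s[Y,Y] = ((-0.6)·(-0.6) + (0.4)·(0.4) + (0.4)·(0.4) + (1.4)·(1.4) + (-1.6)·(-1.6)) / 4 = 5.2/4 = 1.3
  Sample standard deviations s_i = √(s[i,i]):
  s(X) = √(0.8) = 0.8944
  s(Y) = √(1.3) = 1.1402

Step 3 — r_{ij} = s_{ij} / (s_i · s_j):
  r[X,X] = 1 (diagonal).
  r[X,Y] = -0.7 / (0.8944 · 1.1402) = -0.7 / 1.0198 = -0.6864
  r[Y,Y] = 1 (diagonal).

R is symmetric with unit diagonal. Assembling:

R = [[1, -0.6864],
 [-0.6864, 1]]


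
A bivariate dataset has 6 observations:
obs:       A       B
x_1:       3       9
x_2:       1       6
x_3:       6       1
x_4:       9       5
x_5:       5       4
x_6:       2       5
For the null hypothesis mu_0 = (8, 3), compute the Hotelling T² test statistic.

Step 1 — sample mean vector:
  mean(A) = (3 + 1 + 6 + 9 + 5 + 2) / 6 = 26/6 = 4.3333
  mean(B) = (9 + 6 + 1 + 5 + 4 + 5) / 6 = 30/6 = 5
  x̄ = (4.3333, 5),  deviation x̄ - mu_0 = (4.3333, 5) - (8, 3) = (-3.6667, 2).

Step 2 — sample covariance matrix, S[i,j] = (1/(n-1)) · Σ_k (x_{k,i} - mean_i) · (x_{k,j} - mean_j), divisor n-1 = 5:
  S[A,A] = ((-1.3333)·(-1.3333) + (-3.3333)·(-3.3333) + (1.6667)·(1.6667) + (4.6667)·(4.6667) + (0.6667)·(0.6667) + (-2.3333)·(-2.3333)) / 5 = 43.3333/5 = 8.6667
  S[A,B] = ((-1.3333)·(4) + (-3.3333)·(1) + (1.6667)·(-4) + (4.6667)·(0) + (0.6667)·(-1) + (-2.3333)·(0)) / 5 = -16/5 = -3.2
  S[B,B] = ((4)·(4) + (1)·(1) + (-4)·(-4) + (0)·(0) + (-1)·(-1) + (0)·(0)) / 5 = 34/5 = 6.8
  S = [[8.6667, -3.2],
 [-3.2, 6.8]].

Step 3 — invert S. det(S) = 8.6667·6.8 - (-3.2)² = 48.6933.
  S^{-1} = (1/det) · [[d, -b], [-b, a]] = [[0.1396, 0.0657],
 [0.0657, 0.178]].

Step 4 — quadratic form (x̄ - mu_0)^T · S^{-1} · (x̄ - mu_0):
  S^{-1} · (x̄ - mu_0) = (-0.3806, 0.115),
  (x̄ - mu_0)^T · [...] = (-3.6667)·(-0.3806) + (2)·(0.115) = 1.6256.

Step 5 — scale by n: T² = 6 · 1.6256 = 9.7536.

T² ≈ 9.7536


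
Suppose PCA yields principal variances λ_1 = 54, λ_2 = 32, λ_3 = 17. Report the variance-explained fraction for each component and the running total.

Step 1 — total variance = trace(Sigma) = Σ λ_i = 54 + 32 + 17 = 103.

Step 2 — fraction explained by component i = λ_i / Σ λ:
  PC1: 54/103 = 0.5243
  PC2: 32/103 = 0.3107
  PC3: 17/103 = 0.165

Step 3 — cumulative fraction after k components = (λ_1 + ... + λ_k) / Σ λ:
  k = 1: 54/103 = 0.5243
  k = 2: (54 + 32)/103 = 86/103 = 0.835
  k = 3: (54 + 32 + 17)/103 = 103/103 = 1

Summary (fraction, with percent):

explained: PC1 0.5243 (52.43%), PC2 0.3107 (31.07%), PC3 0.165 (16.5%);  cumulative: 0.5243, 0.835, 1


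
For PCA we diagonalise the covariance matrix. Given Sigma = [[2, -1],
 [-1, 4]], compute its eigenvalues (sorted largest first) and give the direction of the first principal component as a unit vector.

Step 1 — characteristic polynomial of 2×2 Sigma:
  det(Sigma - λI) = λ² - trace · λ + det = 0.
  trace = 2 + 4 = 6, det = 2·4 - (-1)² = 7.
Step 2 — discriminant:
  Δ = trace² - 4·det = 36 - 28 = 8.
Step 3 — eigenvalues:
  λ = (trace ± √Δ)/2 = (6 ± 2.8284)/2,
  λ_1 = 4.4142,  λ_2 = 1.5858.

Step 4 — unit eigenvector for λ_1: solve (Sigma - λ_1 I)v = 0. First row:
  (2 - 4.4142)·v_x + (-1)·v_y = 0, i.e. (-2.4142)·v_x + (-1)·v_y = 0,
  so v ∝ (b, λ_1 - a) = (-1, 2.4142); multiply by -1 so the first entry is positive: u = (1, -2.4142).
  ||u|| = √((1)² + (-2.4142)²) = √(6.8284) ≈ 2.6131,
  v_1 = u/||u|| ≈ (0.3827, -0.9239) (||v_1|| = 1).

λ_1 = 4.4142,  λ_2 = 1.5858;  v_1 ≈ (0.3827, -0.9239)


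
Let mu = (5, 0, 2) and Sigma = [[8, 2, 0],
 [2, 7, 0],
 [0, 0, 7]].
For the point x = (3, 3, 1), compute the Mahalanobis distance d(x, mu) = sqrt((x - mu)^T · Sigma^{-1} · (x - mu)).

Step 1 — centre the observation: (x - mu) = (-2, 3, -1).

Step 2 — invert Sigma (cofactor / det for 3×3, or solve directly):
  Sigma^{-1} = [[0.1346, -0.0385, 0],
 [-0.0385, 0.1538, 0],
 [0, 0, 0.1429]].

Step 3 — form the quadratic (x - mu)^T · Sigma^{-1} · (x - mu):
  Sigma^{-1} · (x - mu) = (-0.3846, 0.5385, -0.1429).
  (x - mu)^T · [Sigma^{-1} · (x - mu)] = (-2)·(-0.3846) + (3)·(0.5385) + (-1)·(-0.1429) = 2.5275.

Step 4 — take square root: d = √(2.5275) ≈ 1.5898.

d(x, mu) = √(2.5275) ≈ 1.5898


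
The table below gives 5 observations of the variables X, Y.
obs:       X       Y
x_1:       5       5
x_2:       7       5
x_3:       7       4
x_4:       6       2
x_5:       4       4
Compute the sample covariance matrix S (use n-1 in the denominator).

Step 1 — column means:
  mean(X) = (5 + 7 + 7 + 6 + 4) / 5 = 29/5 = 5.8
  mean(Y) = (5 + 5 + 4 + 2 + 4) / 5 = 20/5 = 4

Step 2 — sample covariance S[i,j] = (1/(n-1)) · Σ_k (x_{k,i} - mean_i) · (x_{k,j} - mean_j), with n-1 = 4.
  S[X,X] = ((-0.8)·(-0.8) + (1.2)·(1.2) + (1.2)·(1.2) + (0.2)·(0.2) + (-1.8)·(-1.8)) / 4 = 6.8/4 = 1.7
  S[X,Y] = ((-0.8)·(1) + (1.2)·(1) + (1.2)·(0) + (0.2)·(-2) + (-1.8)·(0)) / 4 = 0/4 = 0
  S[Y,Y] = ((1)·(1) + (1)·(1) + (0)·(0) + (-2)·(-2) + (0)·(0)) / 4 = 6/4 = 1.5

S is symmetric (S[j,i] = S[i,j]). Assembling:

S = [[1.7, 0],
 [0, 1.5]]


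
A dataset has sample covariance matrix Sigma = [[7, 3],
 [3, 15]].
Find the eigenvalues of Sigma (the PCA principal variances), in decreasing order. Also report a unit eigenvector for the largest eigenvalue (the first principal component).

Step 1 — characteristic polynomial of 2×2 Sigma:
  det(Sigma - λI) = λ² - trace · λ + det = 0.
  trace = 7 + 15 = 22, det = 7·15 - (3)² = 96.
Step 2 — discriminant:
  Δ = trace² - 4·det = 484 - 384 = 100.
Step 3 — eigenvalues:
  λ = (trace ± √Δ)/2 = (22 ± 10)/2,
  λ_1 = 16,  λ_2 = 6.

Step 4 — unit eigenvector for λ_1: solve (Sigma - λ_1 I)v = 0. First row:
  (7 - 16)·v_x + (3)·v_y = 0, i.e. (-9)·v_x + (3)·v_y = 0,
  so v ∝ (b, λ_1 - a) = (3, 9) = u.
  ||u|| = √((3)² + (9)²) = √(90) ≈ 9.4868,
  v_1 = u/||u|| ≈ (0.3162, 0.9487) (||v_1|| = 1).

λ_1 = 16,  λ_2 = 6;  v_1 ≈ (0.3162, 0.9487)


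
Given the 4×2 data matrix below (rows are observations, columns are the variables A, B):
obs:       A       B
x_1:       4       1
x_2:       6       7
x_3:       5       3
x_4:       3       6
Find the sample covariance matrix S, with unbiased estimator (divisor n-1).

Step 1 — column means:
  mean(A) = (4 + 6 + 5 + 3) / 4 = 18/4 = 4.5
  mean(B) = (1 + 7 + 3 + 6) / 4 = 17/4 = 4.25

Step 2 — sample covariance S[i,j] = (1/(n-1)) · Σ_k (x_{k,i} - mean_i) · (x_{k,j} - mean_j), with n-1 = 3.
  S[A,A] = ((-0.5)·(-0.5) + (1.5)·(1.5) + (0.5)·(0.5) + (-1.5)·(-1.5)) / 3 = 5/3 = 1.6667
  S[A,B] = ((-0.5)·(-3.25) + (1.5)·(2.75) + (0.5)·(-1.25) + (-1.5)·(1.75)) / 3 = 2.5/3 = 0.8333
  S[B,B] = ((-3.25)·(-3.25) + (2.75)·(2.75) + (-1.25)·(-1.25) + (1.75)·(1.75)) / 3 = 22.75/3 = 7.5833

S is symmetric (S[j,i] = S[i,j]). Assembling:

S = [[1.6667, 0.8333],
 [0.8333, 7.5833]]


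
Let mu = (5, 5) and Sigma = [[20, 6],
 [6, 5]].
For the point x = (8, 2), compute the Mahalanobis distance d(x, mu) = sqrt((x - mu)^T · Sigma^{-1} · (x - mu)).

Step 1 — centre the observation: (x - mu) = (3, -3).

Step 2 — invert Sigma. det(Sigma) = 20·5 - (6)² = 64.
  Sigma^{-1} = (1/det) · [[d, -b], [-b, a]] = [[0.0781, -0.0938],
 [-0.0938, 0.3125]].

Step 3 — form the quadratic (x - mu)^T · Sigma^{-1} · (x - mu):
  Sigma^{-1} · (x - mu) = (0.5156, -1.2188).
  (x - mu)^T · [Sigma^{-1} · (x - mu)] = (3)·(0.5156) + (-3)·(-1.2188) = 5.2031.

Step 4 — take square root: d = √(5.2031) ≈ 2.281.

d(x, mu) = √(5.2031) ≈ 2.281


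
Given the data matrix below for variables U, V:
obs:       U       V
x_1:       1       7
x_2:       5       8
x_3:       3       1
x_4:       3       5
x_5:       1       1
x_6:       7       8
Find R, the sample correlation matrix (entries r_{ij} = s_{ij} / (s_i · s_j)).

Step 1 — column means:
  mean(U) = (1 + 5 + 3 + 3 + 1 + 7) / 6 = 20/6 = 3.3333
  mean(V) = (7 + 8 + 1 + 5 + 1 + 8) / 6 = 30/6 = 5

Step 2 — sample variances and covariances s[i,j] = (1/(n-1)) · Σ_k (x_{k,i} - mean_i) · (x_{k,j} - mean_j), with n-1 = 5:
  s[U,U] = ((-2.3333)·(-2.3333) + (1.6667)·(1.6667) + (-0.3333)·(-0.3333) + (-0.3333)·(-0.3333) + (-2.3333)·(-2.3333) + (3.6667)·(3.6667)) / 5 = 27.3333/5 = 5.4667
  s[U,V] = ((-2.3333)·(2) + (1.6667)·(3) + (-0.3333)·(-4) + (-0.3333)·(0) + (-2.3333)·(-4) + (3.6667)·(3)) / 5 = 22/5 = 4.4
  s[V,V] = ((2)·(2) + (3)·(3) + (-4)·(-4) + (0)·(0) + (-4)·(-4) + (3)·(3)) / 5 = 54/5 = 10.8
  Sample standard deviations s_i = √(s[i,i]):
  s(U) = √(5.4667) = 2.3381
  s(V) = √(10.8) = 3.2863

Step 3 — r_{ij} = s_{ij} / (s_i · s_j):
  r[U,U] = 1 (diagonal).
  r[U,V] = 4.4 / (2.3381 · 3.2863) = 4.4 / 7.6837 = 0.5726
  r[V,V] = 1 (diagonal).

R is symmetric with unit diagonal. Assembling:

R = [[1, 0.5726],
 [0.5726, 1]]


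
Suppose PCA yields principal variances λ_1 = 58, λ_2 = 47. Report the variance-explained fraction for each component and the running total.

Step 1 — total variance = trace(Sigma) = Σ λ_i = 58 + 47 = 105.

Step 2 — fraction explained by component i = λ_i / Σ λ:
  PC1: 58/105 = 0.5524
  PC2: 47/105 = 0.4476

Step 3 — cumulative fraction after k components = (λ_1 + ... + λ_k) / Σ λ:
  k = 1: 58/105 = 0.5524
  k = 2: (58 + 47)/105 = 105/105 = 1

Summary (fraction, with percent):

explained: PC1 0.5524 (55.24%), PC2 0.4476 (44.76%);  cumulative: 0.5524, 1


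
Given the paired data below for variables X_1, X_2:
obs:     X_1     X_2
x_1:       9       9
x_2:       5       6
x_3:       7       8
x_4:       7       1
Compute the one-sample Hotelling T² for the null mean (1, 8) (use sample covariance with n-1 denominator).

Step 1 — sample mean vector:
  mean(X_1) = (9 + 5 + 7 + 7) / 4 = 28/4 = 7
  mean(X_2) = (9 + 6 + 8 + 1) / 4 = 24/4 = 6
  x̄ = (7, 6),  deviation x̄ - mu_0 = (7, 6) - (1, 8) = (6, -2).

Step 2 — sample covariance matrix, S[i,j] = (1/(n-1)) · Σ_k (x_{k,i} - mean_i) · (x_{k,j} - mean_j), divisor n-1 = 3:
  S[X_1,X_1] = ((2)·(2) + (-2)·(-2) + (0)·(0) + (0)·(0)) / 3 = 8/3 = 2.6667
  S[X_1,X_2] = ((2)·(3) + (-2)·(0) + (0)·(2) + (0)·(-5)) / 3 = 6/3 = 2
  S[X_2,X_2] = ((3)·(3) + (0)·(0) + (2)·(2) + (-5)·(-5)) / 3 = 38/3 = 12.6667
  S = [[2.6667, 2],
 [2, 12.6667]].

Step 3 — invert S. det(S) = 2.6667·12.6667 - (2)² = 29.7778.
  S^{-1} = (1/det) · [[d, -b], [-b, a]] = [[0.4254, -0.0672],
 [-0.0672, 0.0896]].

Step 4 — quadratic form (x̄ - mu_0)^T · S^{-1} · (x̄ - mu_0):
  S^{-1} · (x̄ - mu_0) = (2.6866, -0.5821),
  (x̄ - mu_0)^T · [...] = (6)·(2.6866) + (-2)·(-0.5821) = 17.2836.

Step 5 — scale by n: T² = 4 · 17.2836 = 69.1343.

T² ≈ 69.1343


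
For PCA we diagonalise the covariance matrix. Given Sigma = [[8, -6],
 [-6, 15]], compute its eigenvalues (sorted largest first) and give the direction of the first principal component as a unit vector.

Step 1 — characteristic polynomial of 2×2 Sigma:
  det(Sigma - λI) = λ² - trace · λ + det = 0.
  trace = 8 + 15 = 23, det = 8·15 - (-6)² = 84.
Step 2 — discriminant:
  Δ = trace² - 4·det = 529 - 336 = 193.
Step 3 — eigenvalues:
  λ = (trace ± √Δ)/2 = (23 ± 13.8924)/2,
  λ_1 = 18.4462,  λ_2 = 4.5538.

Step 4 — unit eigenvector for λ_1: solve (Sigma - λ_1 I)v = 0. First row:
  (8 - 18.4462)·v_x + (-6)·v_y = 0, i.e. (-10.4462)·v_x + (-6)·v_y = 0,
  so v ∝ (b, λ_1 - a) = (-6, 10.4462); multiply by -1 so the first entry is positive: u = (6, -10.4462).
  ||u|| = √((6)² + (-10.4462)²) = √(145.1236) ≈ 12.0467,
  v_1 = u/||u|| ≈ (0.4981, -0.8671) (||v_1|| = 1).

λ_1 = 18.4462,  λ_2 = 4.5538;  v_1 ≈ (0.4981, -0.8671)


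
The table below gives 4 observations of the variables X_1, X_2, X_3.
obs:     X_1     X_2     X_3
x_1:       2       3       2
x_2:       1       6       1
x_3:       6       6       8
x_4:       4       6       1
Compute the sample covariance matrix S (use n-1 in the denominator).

Step 1 — column means:
  mean(X_1) = (2 + 1 + 6 + 4) / 4 = 13/4 = 3.25
  mean(X_2) = (3 + 6 + 6 + 6) / 4 = 21/4 = 5.25
  mean(X_3) = (2 + 1 + 8 + 1) / 4 = 12/4 = 3

Step 2 — sample covariance S[i,j] = (1/(n-1)) · Σ_k (x_{k,i} - mean_i) · (x_{k,j} - mean_j), with n-1 = 3.
  S[X_1,X_1] = ((-1.25)·(-1.25) + (-2.25)·(-2.25) + (2.75)·(2.75) + (0.75)·(0.75)) / 3 = 14.75/3 = 4.9167
  S[X_1,X_2] = ((-1.25)·(-2.25) + (-2.25)·(0.75) + (2.75)·(0.75) + (0.75)·(0.75)) / 3 = 3.75/3 = 1.25
  S[X_1,X_3] = ((-1.25)·(-1) + (-2.25)·(-2) + (2.75)·(5) + (0.75)·(-2)) / 3 = 18/3 = 6
  S[X_2,X_2] = ((-2.25)·(-2.25) + (0.75)·(0.75) + (0.75)·(0.75) + (0.75)·(0.75)) / 3 = 6.75/3 = 2.25
  S[X_2,X_3] = ((-2.25)·(-1) + (0.75)·(-2) + (0.75)·(5) + (0.75)·(-2)) / 3 = 3/3 = 1
  S[X_3,X_3] = ((-1)·(-1) + (-2)·(-2) + (5)·(5) + (-2)·(-2)) / 3 = 34/3 = 11.3333

S is symmetric (S[j,i] = S[i,j]). Assembling:

S = [[4.9167, 1.25, 6],
 [1.25, 2.25, 1],
 [6, 1, 11.3333]]


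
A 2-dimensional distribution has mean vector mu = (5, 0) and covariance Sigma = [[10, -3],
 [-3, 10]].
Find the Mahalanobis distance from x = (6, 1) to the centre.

Step 1 — centre the observation: (x - mu) = (1, 1).

Step 2 — invert Sigma. det(Sigma) = 10·10 - (-3)² = 91.
  Sigma^{-1} = (1/det) · [[d, -b], [-b, a]] = [[0.1099, 0.033],
 [0.033, 0.1099]].

Step 3 — form the quadratic (x - mu)^T · Sigma^{-1} · (x - mu):
  Sigma^{-1} · (x - mu) = (0.1429, 0.1429).
  (x - mu)^T · [Sigma^{-1} · (x - mu)] = (1)·(0.1429) + (1)·(0.1429) = 0.2857.

Step 4 — take square root: d = √(0.2857) ≈ 0.5345.

d(x, mu) = √(0.2857) ≈ 0.5345


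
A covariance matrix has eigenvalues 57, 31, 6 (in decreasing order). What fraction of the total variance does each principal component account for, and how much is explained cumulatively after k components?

Step 1 — total variance = trace(Sigma) = Σ λ_i = 57 + 31 + 6 = 94.

Step 2 — fraction explained by component i = λ_i / Σ λ:
  PC1: 57/94 = 0.6064
  PC2: 31/94 = 0.3298
  PC3: 6/94 = 0.0638

Step 3 — cumulative fraction after k components = (λ_1 + ... + λ_k) / Σ λ:
  k = 1: 57/94 = 0.6064
  k = 2: (57 + 31)/94 = 88/94 = 0.9362
  k = 3: (57 + 31 + 6)/94 = 94/94 = 1

Summary (fraction, with percent):

explained: PC1 0.6064 (60.64%), PC2 0.3298 (32.98%), PC3 0.0638 (6.38%);  cumulative: 0.6064, 0.9362, 1


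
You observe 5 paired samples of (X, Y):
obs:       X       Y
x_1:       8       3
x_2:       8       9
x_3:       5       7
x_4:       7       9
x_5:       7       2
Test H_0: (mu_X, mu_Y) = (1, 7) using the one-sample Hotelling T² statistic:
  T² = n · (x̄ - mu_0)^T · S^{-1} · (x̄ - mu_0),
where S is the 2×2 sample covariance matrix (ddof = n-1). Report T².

Step 1 — sample mean vector:
  mean(X) = (8 + 8 + 5 + 7 + 7) / 5 = 35/5 = 7
  mean(Y) = (3 + 9 + 7 + 9 + 2) / 5 = 30/5 = 6
  x̄ = (7, 6),  deviation x̄ - mu_0 = (7, 6) - (1, 7) = (6, -1).

Step 2 — sample covariance matrix, S[i,j] = (1/(n-1)) · Σ_k (x_{k,i} - mean_i) · (x_{k,j} - mean_j), divisor n-1 = 4:
  S[X,X] = ((1)·(1) + (1)·(1) + (-2)·(-2) + (0)·(0) + (0)·(0)) / 4 = 6/4 = 1.5
  S[X,Y] = ((1)·(-3) + (1)·(3) + (-2)·(1) + (0)·(3) + (0)·(-4)) / 4 = -2/4 = -0.5
  S[Y,Y] = ((-3)·(-3) + (3)·(3) + (1)·(1) + (3)·(3) + (-4)·(-4)) / 4 = 44/4 = 11
  S = [[1.5, -0.5],
 [-0.5, 11]].

Step 3 — invert S. det(S) = 1.5·11 - (-0.5)² = 16.25.
  S^{-1} = (1/det) · [[d, -b], [-b, a]] = [[0.6769, 0.0308],
 [0.0308, 0.0923]].

Step 4 — quadratic form (x̄ - mu_0)^T · S^{-1} · (x̄ - mu_0):
  S^{-1} · (x̄ - mu_0) = (4.0308, 0.0923),
  (x̄ - mu_0)^T · [...] = (6)·(4.0308) + (-1)·(0.0923) = 24.0923.

Step 5 — scale by n: T² = 5 · 24.0923 = 120.4615.

T² ≈ 120.4615


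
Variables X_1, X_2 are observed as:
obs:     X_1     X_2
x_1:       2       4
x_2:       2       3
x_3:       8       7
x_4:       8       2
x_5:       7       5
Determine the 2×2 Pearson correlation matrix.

Step 1 — column means:
  mean(X_1) = (2 + 2 + 8 + 8 + 7) / 5 = 27/5 = 5.4
  mean(X_2) = (4 + 3 + 7 + 2 + 5) / 5 = 21/5 = 4.2

Step 2 — sample variances and covariances s[i,j] = (1/(n-1)) · Σ_k (x_{k,i} - mean_i) · (x_{k,j} - mean_j), with n-1 = 4:
  s[X_1,X_1] = ((-3.4)·(-3.4) + (-3.4)·(-3.4) + (2.6)·(2.6) + (2.6)·(2.6) + (1.6)·(1.6)) / 4 = 39.2/4 = 9.8
  s[X_1,X_2] = ((-3.4)·(-0.2) + (-3.4)·(-1.2) + (2.6)·(2.8) + (2.6)·(-2.2) + (1.6)·(0.8)) / 4 = 7.6/4 = 1.9
  s[X_2,X_2] = ((-0.2)·(-0.2) + (-1.2)·(-1.2) + (2.8)·(2.8) + (-2.2)·(-2.2) + (0.8)·(0.8)) / 4 = 14.8/4 = 3.7
  Sample standard deviations s_i = √(s[i,i]):
  s(X_1) = √(9.8) = 3.1305
  s(X_2) = √(3.7) = 1.9235

Step 3 — r_{ij} = s_{ij} / (s_i · s_j):
  r[X_1,X_1] = 1 (diagonal).
  r[X_1,X_2] = 1.9 / (3.1305 · 1.9235) = 1.9 / 6.0216 = 0.3155
  r[X_2,X_2] = 1 (diagonal).

R is symmetric with unit diagonal. Assembling:

R = [[1, 0.3155],
 [0.3155, 1]]
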